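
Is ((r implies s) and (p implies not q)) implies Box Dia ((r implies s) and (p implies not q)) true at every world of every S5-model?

Tableau for the negation not (((r implies s) and (p implies not q)) implies Box Dia ((r implies s) and (p implies not q))):
1. not (((r implies s) and (p implies not q)) implies Box Dia ((r implies s) and (p implies not q))), w0
2. (r implies s) and (p implies not q), w0   [neg-implies-rule on 1]
3. not Box Dia ((r implies s) and (p implies not q)), w0   [neg-implies-rule on 1]
4. r implies s, w0   [and-rule on 2]
5. p implies not q, w0   [and-rule on 2]
6. s, w0   [implies-rule on 4 (branches; this branch)]
7. not q, w0   [implies-rule on 5 (branches; this branch)]
8. not Dia ((r implies s) and (p implies not q)), w1   [neg-Box-rule on 3: fresh world w1, w0Rw1]
9. not ((r implies s) and (p implies not q)), w0   [neg-Dia-rule on 8 via w1Rw0]
10. not ((r implies s) and (p implies not q)), w1   [neg-Dia-rule on 8 via w1Rw1]
11. not (p implies not q), w0   [neg-and-rule on 9 (branches; this branch)]
12. p, w0   [neg-implies-rule on 11]
13. q, w0   [neg-implies-rule on 11]
Accessibility: w0Rw0, w0Rw1, w1Rw0, w1Rw1
Branch closes: q and not q both at w0.
Every branch of the negation's tableau closes; the branch above is one of them.

Yes, valid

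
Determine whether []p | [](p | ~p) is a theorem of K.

Tableau for the negation ~([]p | [](p | ~p)):
1. ~([]p | [](p | ~p)), 0
2. ~[]p, 0
3. ~[](p | ~p), 0
4. ~p, 1
5. ~(p | ~p), 2
6. ~p, 2
7. p, 2
Accessibility: 0R1, 0R2
Branch closes: p and ~p both at 2.
Every branch of the negation's tableau closes; the branch above is one of them.

Valid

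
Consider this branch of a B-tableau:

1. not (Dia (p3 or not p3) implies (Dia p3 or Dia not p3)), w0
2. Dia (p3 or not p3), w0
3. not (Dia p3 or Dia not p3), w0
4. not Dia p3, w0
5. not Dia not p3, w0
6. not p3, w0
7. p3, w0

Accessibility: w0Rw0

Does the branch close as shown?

Yes, closed

Both p3 and not p3 appear at w0.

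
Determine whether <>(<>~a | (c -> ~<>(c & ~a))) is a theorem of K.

Not valid

Tableau for the negation ~<>(<>~a | (c -> ~<>(c & ~a))):
1. ~<>(<>~a | (c -> ~<>(c & ~a))), w0
The negation has an open branch (countermodel exists).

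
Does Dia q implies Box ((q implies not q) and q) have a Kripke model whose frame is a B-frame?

Yes, satisfiable

1. Dia q implies Box ((q implies not q) and q), u
2. not Dia q, u
3. not q, u
Accessibility: uRu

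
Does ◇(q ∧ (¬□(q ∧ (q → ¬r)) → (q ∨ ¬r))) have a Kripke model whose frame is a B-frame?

1. ◇(q ∧ (¬□(q ∧ (q → ¬r)) → (q ∨ ¬r))), w0
2. q ∧ (¬□(q ∧ (q → ¬r)) → (q ∨ ¬r)), w1   [◇-rule on 1: fresh world w1, w0Rw1]
3. q, w1   [∧-rule on 2]
4. ¬□(q ∧ (q → ¬r)) → (q ∨ ¬r), w1   [∧-rule on 2]
5. q ∨ ¬r, w1   [→-rule on 4 (branches; this branch)]
6. ¬r, w1   [∨-rule on 5 (branches; this branch)]
Accessibility: w0Rw0, w0Rw1, w1Rw0, w1Rw1

Satisfiable (open branch found)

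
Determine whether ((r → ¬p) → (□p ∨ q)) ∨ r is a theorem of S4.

No, not valid

Tableau for the negation ¬(((r → ¬p) → (□p ∨ q)) ∨ r):
1. ¬(((r → ¬p) → (□p ∨ q)) ∨ r), w0
2. ¬((r → ¬p) → (□p ∨ q)), w0   [¬∨-rule on 1]
3. ¬r, w0   [¬∨-rule on 1]
4. r → ¬p, w0   [¬→-rule on 2]
5. ¬(□p ∨ q), w0   [¬→-rule on 2]
6. ¬□p, w0   [¬∨-rule on 5]
7. ¬q, w0   [¬∨-rule on 5]
8. ¬p, w0   [→-rule on 4 (branches; this branch)]
9. ¬p, w1   [¬□-rule on 6: fresh world w1, w0Rw1]
Accessibility: w0Rw0, w0Rw1, w1Rw1
The negation has an open branch (countermodel exists).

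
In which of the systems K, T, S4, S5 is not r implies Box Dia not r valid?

S4-tableau for the negation not (not r implies Box Dia not r):
1. not (not r implies Box Dia not r), u
2. not r, u   [neg-implies-rule on 1]
3. not Box Dia not r, u   [neg-implies-rule on 1]
4. not Dia not r, v   [neg-Box-rule on 3: fresh world v, uRv]
5. r, v   [neg-Dia-rule on 4 via vRv]
Accessibility: uRu, uRv, vRv
Complete open branch: countermodel on an S4-frame, so not valid in S4, nor in K, T (the same frame is also a K-frame and a T-frame).
S5-tableau for the negation not (not r implies Box Dia not r):
1. not (not r implies Box Dia not r), u
2. not r, u   [neg-implies-rule on 1]
3. not Box Dia not r, u   [neg-implies-rule on 1]
4. not Dia not r, v   [neg-Box-rule on 3: fresh world v, uRv]
5. r, u   [neg-Dia-rule on 4 via vRu]
Accessibility: uRu, uRv, vRu, vRv
Branch closes: r and not r both at u.
Every branch closes (one shown): valid in S5.

S5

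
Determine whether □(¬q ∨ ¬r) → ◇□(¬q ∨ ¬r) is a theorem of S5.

Yes, valid

Tableau for the negation ¬(□(¬q ∨ ¬r) → ◇□(¬q ∨ ¬r)):
1. ¬(□(¬q ∨ ¬r) → ◇□(¬q ∨ ¬r)), w0
2. □(¬q ∨ ¬r), w0
3. ¬◇□(¬q ∨ ¬r), w0
4. ¬q ∨ ¬r, w0
5. ¬□(¬q ∨ ¬r), w0
6. ¬r, w0
7. ¬(¬q ∨ ¬r), w1
8. q, w1
9. r, w1
10. ¬q ∨ ¬r, w1
11. ¬□(¬q ∨ ¬r), w1
12. ¬r, w1
Accessibility: w0Rw0, w0Rw1, w1Rw0, w1Rw1
Branch closes: r and ¬r both at w1.
All branches of the negation close; one closing branch shown above.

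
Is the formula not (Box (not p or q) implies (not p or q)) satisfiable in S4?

1. not (Box (not p or q) implies (not p or q)), w0
2. Box (not p or q), w0   [neg-implies-rule on 1]
3. not (not p or q), w0   [neg-implies-rule on 1]
4. p, w0   [neg-or-rule on 3]
5. not q, w0   [neg-or-rule on 3]
6. not p or q, w0   [Box-rule on 2 via w0Rw0]
7. q, w0   [or-rule on 6 (branches; this branch)]
Accessibility: w0Rw0
Branch closes: q and not q both at w0.
(One branch shown.) All branches close.

Unsatisfiable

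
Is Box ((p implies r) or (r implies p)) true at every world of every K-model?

Yes, valid

Tableau for the negation not Box ((p implies r) or (r implies p)):
1. not Box ((p implies r) or (r implies p)), u
2. not ((p implies r) or (r implies p)), v
3. not (p implies r), v
4. not (r implies p), v
5. p, v
6. not r, v
7. r, v
8. not p, v
Accessibility: uRv
Branch closes: r and not r both at v.
All branches of the negation close; one closing branch shown above.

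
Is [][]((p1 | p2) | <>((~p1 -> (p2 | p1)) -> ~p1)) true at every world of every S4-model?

Tableau for the negation ~[][]((p1 | p2) | <>((~p1 -> (p2 | p1)) -> ~p1)):
1. ~[][]((p1 | p2) | <>((~p1 -> (p2 | p1)) -> ~p1)), w0
2. ~[]((p1 | p2) | <>((~p1 -> (p2 | p1)) -> ~p1)), w1
3. ~((p1 | p2) | <>((~p1 -> (p2 | p1)) -> ~p1)), w2
4. ~(p1 | p2), w2
5. ~<>((~p1 -> (p2 | p1)) -> ~p1), w2
6. ~p1, w2
7. ~p2, w2
8. ~((~p1 -> (p2 | p1)) -> ~p1), w2
9. ~p1 -> (p2 | p1), w2
10. p1, w2
Accessibility: w0Rw0, w0Rw1, w0Rw2, w1Rw1, w1Rw2, w2Rw2
Branch closes: p1 and ~p1 both at w2.
Every branch of the negation's tableau closes; the branch above is one of them.

Valid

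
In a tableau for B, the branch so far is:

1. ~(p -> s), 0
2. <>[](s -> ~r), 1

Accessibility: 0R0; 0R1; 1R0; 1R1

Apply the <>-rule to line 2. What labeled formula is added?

a fresh world 2 with 1R2, and [](s -> ~r) at 2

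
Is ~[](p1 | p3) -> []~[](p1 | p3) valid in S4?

Tableau for the negation ~(~[](p1 | p3) -> []~[](p1 | p3)):
1. ~(~[](p1 | p3) -> []~[](p1 | p3)), w0
2. ~[](p1 | p3), w0
3. ~[]~[](p1 | p3), w0
4. ~(p1 | p3), w1
5. ~p1, w1
6. ~p3, w1
7. [](p1 | p3), w2
8. p1 | p3, w2
9. p3, w2
Accessibility: w0Rw0, w0Rw1, w0Rw2, w1Rw1, w2Rw2
The negation has an open branch (countermodel exists).

No, not valid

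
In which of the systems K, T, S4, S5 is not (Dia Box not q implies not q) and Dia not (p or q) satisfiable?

K, T, S4

S4-tableau for the formula:
1. not (Dia Box not q implies not q) and Dia not (p or q), w0
2. not (Dia Box not q implies not q), w0   [and-rule on 1]
3. Dia not (p or q), w0   [and-rule on 1]
4. Dia Box not q, w0   [neg-implies-rule on 2]
5. q, w0   [neg-implies-rule on 2]
6. not (p or q), w1   [Dia-rule on 3: fresh world w1, w0Rw1]
7. not p, w1   [neg-or-rule on 6]
8. not q, w1   [neg-or-rule on 6]
9. Box not q, w2   [Dia-rule on 4: fresh world w2, w0Rw2]
10. not q, w2   [Box-rule on 9 via w2Rw2]
Accessibility: w0Rw0, w0Rw1, w0Rw2, w1Rw1, w2Rw2
Complete open branch: satisfiable in S4, hence also in K, T (this S4-model is also a K-model and a T-model).
S5-tableau for the formula:
1. not (Dia Box not q implies not q) and Dia not (p or q), w0
2. not (Dia Box not q implies not q), w0   [and-rule on 1]
3. Dia not (p or q), w0   [and-rule on 1]
4. Dia Box not q, w0   [neg-implies-rule on 2]
5. q, w0   [neg-implies-rule on 2]
6. not (p or q), w1   [Dia-rule on 3: fresh world w1, w0Rw1]
7. not p, w1   [neg-or-rule on 6]
8. not q, w1   [neg-or-rule on 6]
9. Box not q, w2   [Dia-rule on 4: fresh world w2, w0Rw2]
10. not q, w0   [Box-rule on 9 via w2Rw0]
Accessibility: w0Rw0, w0Rw1, w0Rw2, w1Rw0, w1Rw1, w1Rw2, w2Rw0, w2Rw1, w2Rw2
Branch closes: q and not q both at w0.
Every branch closes (one shown): unsatisfiable in S5.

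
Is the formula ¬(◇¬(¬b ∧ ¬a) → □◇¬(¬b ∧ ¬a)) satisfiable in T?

Satisfiable (open branch found)

1. ¬(◇¬(¬b ∧ ¬a) → □◇¬(¬b ∧ ¬a)), 0
2. ◇¬(¬b ∧ ¬a), 0   [¬→-rule on 1]
3. ¬□◇¬(¬b ∧ ¬a), 0   [¬→-rule on 1]
4. ¬(¬b ∧ ¬a), 1   [◇-rule on 2: fresh world 1, 0R1]
5. a, 1   [¬∧-rule on 4 (branches; this branch)]
6. ¬◇¬(¬b ∧ ¬a), 2   [¬□-rule on 3: fresh world 2, 0R2]
7. ¬b ∧ ¬a, 2   [¬◇-rule on 6 via 2R2]
8. ¬b, 2   [∧-rule on 7]
9. ¬a, 2   [∧-rule on 7]
Accessibility: 0R0, 0R1, 0R2, 1R1, 2R2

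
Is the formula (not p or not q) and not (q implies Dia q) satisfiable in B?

1. (not p or not q) and not (q implies Dia q), 0
2. not p or not q, 0
3. not (q implies Dia q), 0
4. q, 0
5. not Dia q, 0
6. not q, 0
Accessibility: 0R0
Branch closes: q and not q both at 0.
(One branch shown.) All branches close.

Unsatisfiable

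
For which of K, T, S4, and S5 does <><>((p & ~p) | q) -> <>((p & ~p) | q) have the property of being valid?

T-tableau for the negation ~(<><>((p & ~p) | q) -> <>((p & ~p) | q)):
1. ~(<><>((p & ~p) | q) -> <>((p & ~p) | q)), 0
2. <><>((p & ~p) | q), 0
3. ~<>((p & ~p) | q), 0
4. ~((p & ~p) | q), 0
5. ~(p & ~p), 0
6. ~q, 0
7. p, 0
8. <>((p & ~p) | q), 1
9. ~((p & ~p) | q), 1
10. ~(p & ~p), 1
11. ~q, 1
12. p, 1
13. (p & ~p) | q, 2
14. q, 2
Accessibility: 0R0, 0R1, 1R1, 1R2, 2R2
Complete open branch: countermodel on a T-frame, so not valid in T, nor in K (the same frame is also a K-frame).
S4-tableau for the negation ~(<><>((p & ~p) | q) -> <>((p & ~p) | q)):
1. ~(<><>((p & ~p) | q) -> <>((p & ~p) | q)), 0
2. <><>((p & ~p) | q), 0
3. ~<>((p & ~p) | q), 0
4. ~((p & ~p) | q), 0
5. ~(p & ~p), 0
6. ~q, 0
7. p, 0
8. <>((p & ~p) | q), 1
9. ~((p & ~p) | q), 1
10. ~(p & ~p), 1
11. ~q, 1
12. p, 1
13. (p & ~p) | q, 2
14. ~((p & ~p) | q), 2
15. ~(p & ~p), 2
16. ~q, 2
17. p & ~p, 2
18. p, 2
19. ~p, 2
Accessibility: 0R0, 0R1, 0R2, 1R1, 1R2, 2R2
Branch closes: p and ~p both at 2.
Every branch closes (one shown): valid in S4, hence also in S5 (every theorem of S4 is a theorem of S5).

S4, S5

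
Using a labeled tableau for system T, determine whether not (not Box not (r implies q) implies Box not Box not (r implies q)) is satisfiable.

1. not (not Box not (r implies q) implies Box not Box not (r implies q)), u
2. not Box not (r implies q), u
3. not Box not Box not (r implies q), u
4. r implies q, v
5. q, v
6. Box not (r implies q), w
7. not (r implies q), w
8. r, w
9. not q, w
Accessibility: uRu, uRv, uRw, vRv, wRw

Satisfiable (open branch found)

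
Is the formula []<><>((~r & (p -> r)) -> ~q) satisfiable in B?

Satisfiable

1. []<><>((~r & (p -> r)) -> ~q), 0
2. <><>((~r & (p -> r)) -> ~q), 0
3. <>((~r & (p -> r)) -> ~q), 1
4. <><>((~r & (p -> r)) -> ~q), 1
5. (~r & (p -> r)) -> ~q, 2
6. ~q, 2
7. <>((~r & (p -> r)) -> ~q), 3
8. (~r & (p -> r)) -> ~q, 4
9. ~q, 4
Accessibility: 0R0, 0R1, 1R0, 1R1, 1R2, 1R3, 2R1, 2R2, 3R1, 3R3, 3R4, 4R3, 4R4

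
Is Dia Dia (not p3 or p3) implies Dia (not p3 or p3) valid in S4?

Valid in S4

Tableau for the negation not (Dia Dia (not p3 or p3) implies Dia (not p3 or p3)):
1. not (Dia Dia (not p3 or p3) implies Dia (not p3 or p3)), w0
2. Dia Dia (not p3 or p3), w0
3. not Dia (not p3 or p3), w0
4. not (not p3 or p3), w0
5. p3, w0
6. not p3, w0
Accessibility: w0Rw0
Branch closes: p3 and not p3 both at w0.
Every branch of the negation's tableau closes; the branch above is one of them.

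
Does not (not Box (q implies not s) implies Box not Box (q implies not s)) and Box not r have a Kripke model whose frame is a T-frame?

Yes, satisfiable

1. not (not Box (q implies not s) implies Box not Box (q implies not s)) and Box not r, w0
2. not (not Box (q implies not s) implies Box not Box (q implies not s)), w0   [and-rule on 1]
3. Box not r, w0   [and-rule on 1]
4. not Box (q implies not s), w0   [neg-implies-rule on 2]
5. not Box not Box (q implies not s), w0   [neg-implies-rule on 2]
6. not r, w0   [Box-rule on 3 via w0Rw0]
7. not (q implies not s), w1   [neg-Box-rule on 4: fresh world w1, w0Rw1]
8. q, w1   [neg-implies-rule on 7]
9. s, w1   [neg-implies-rule on 7]
10. not r, w1   [Box-rule on 3 via w0Rw1]
11. Box (q implies not s), w2   [neg-Box-rule on 5: fresh world w2, w0Rw2]
12. not r, w2   [Box-rule on 3 via w0Rw2]
13. q implies not s, w2   [Box-rule on 11 via w2Rw2]
14. not s, w2   [implies-rule on 13 (branches; this branch)]
Accessibility: w0Rw0, w0Rw1, w0Rw2, w1Rw1, w2Rw2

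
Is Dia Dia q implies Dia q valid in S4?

Tableau for the negation not (Dia Dia q implies Dia q):
1. not (Dia Dia q implies Dia q), w0
2. Dia Dia q, w0
3. not Dia q, w0
4. not q, w0
5. Dia q, w1
6. not q, w1
7. q, w2
8. not q, w2
Accessibility: w0Rw0, w0Rw1, w0Rw2, w1Rw1, w1Rw2, w2Rw2
Branch closes: q and not q both at w2.
Every branch of the negation's tableau closes; the branch above is one of them.

Valid in S4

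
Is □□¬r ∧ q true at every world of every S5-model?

No, not valid

Tableau for the negation ¬(□□¬r ∧ q):
1. ¬(□□¬r ∧ q), w0
2. ¬q, w0   [¬∧-rule on 1 (branches; this branch)]
Accessibility: w0Rw0
The negation has an open branch (countermodel exists).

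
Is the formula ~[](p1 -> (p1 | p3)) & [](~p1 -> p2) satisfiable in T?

1. ~[](p1 -> (p1 | p3)) & [](~p1 -> p2), u
2. ~[](p1 -> (p1 | p3)), u
3. [](~p1 -> p2), u
4. ~p1 -> p2, u
5. p2, u
6. ~(p1 -> (p1 | p3)), v
7. p1, v
8. ~(p1 | p3), v
9. ~p1, v
10. ~p3, v
Accessibility: uRu, uRv, vRv
Branch closes: p1 and ~p1 both at v.
All branches of the tableau close; one closing branch shown above.

Unsatisfiable (every branch closes)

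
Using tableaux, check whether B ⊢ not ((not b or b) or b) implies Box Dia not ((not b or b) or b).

Valid in B

Tableau for the negation not (not ((not b or b) or b) implies Box Dia not ((not b or b) or b)):
1. not (not ((not b or b) or b) implies Box Dia not ((not b or b) or b)), w0
2. not ((not b or b) or b), w0
3. not Box Dia not ((not b or b) or b), w0
4. not (not b or b), w0
5. not b, w0
6. b, w0
Accessibility: w0Rw0
Branch closes: b and not b both at w0.
All branches of the negation close; one closing branch shown above.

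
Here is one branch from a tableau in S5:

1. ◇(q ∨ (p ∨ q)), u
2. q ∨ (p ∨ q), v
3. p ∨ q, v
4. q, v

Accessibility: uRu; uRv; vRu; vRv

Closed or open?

Open

No world carries both an atom and its negation.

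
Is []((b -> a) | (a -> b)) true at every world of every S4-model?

Tableau for the negation ~[]((b -> a) | (a -> b)):
1. ~[]((b -> a) | (a -> b)), w0
2. ~((b -> a) | (a -> b)), w1   [~[]-rule on 1: fresh world w1, w0Rw1]
3. ~(b -> a), w1   [~|-rule on 2]
4. ~(a -> b), w1   [~|-rule on 2]
5. b, w1   [~->-rule on 3]
6. ~a, w1   [~->-rule on 3]
7. a, w1   [~->-rule on 4]
8. ~b, w1   [~->-rule on 4]
Accessibility: w0Rw0, w0Rw1, w1Rw1
Branch closes: a and ~a both at w1.
All branches of the negation close; one closing branch shown above.

Valid in S4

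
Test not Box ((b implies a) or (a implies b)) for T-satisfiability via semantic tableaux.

Unsatisfiable (every branch closes)

1. not Box ((b implies a) or (a implies b)), u
2. not ((b implies a) or (a implies b)), v
3. not (b implies a), v
4. not (a implies b), v
5. b, v
6. not a, v
7. a, v
8. not b, v
Accessibility: uRu, uRv, vRv
Branch closes: a and not a both at v.
(One branch shown.) All branches close.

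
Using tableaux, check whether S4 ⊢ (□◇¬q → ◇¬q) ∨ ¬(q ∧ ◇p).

Yes, valid

Tableau for the negation ¬((□◇¬q → ◇¬q) ∨ ¬(q ∧ ◇p)):
1. ¬((□◇¬q → ◇¬q) ∨ ¬(q ∧ ◇p)), 0
2. ¬(□◇¬q → ◇¬q), 0   [¬∨-rule on 1]
3. q ∧ ◇p, 0   [¬∨-rule on 1]
4. □◇¬q, 0   [¬→-rule on 2]
5. ¬◇¬q, 0   [¬→-rule on 2]
6. q, 0   [∧-rule on 3]
7. ◇p, 0   [∧-rule on 3]
8. ◇¬q, 0   [□-rule on 4 via 0R0]
9. p, 1   [◇-rule on 7: fresh world 1, 0R1]
10. ◇¬q, 1   [□-rule on 4 via 0R1]
11. q, 1   [¬◇-rule on 5 via 0R1]
12. ¬q, 2   [◇-rule on 8: fresh world 2, 0R2]
13. ◇¬q, 2   [□-rule on 4 via 0R2]
14. q, 2   [¬◇-rule on 5 via 0R2]
Accessibility: 0R0, 0R1, 0R2, 1R1, 2R2
Branch closes: q and ¬q both at 2.
Every branch of the negation's tableau closes; the branch above is one of them.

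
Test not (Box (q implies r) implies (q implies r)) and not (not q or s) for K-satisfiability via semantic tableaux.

Satisfiable (open branch found)

1. not (Box (q implies r) implies (q implies r)) and not (not q or s), 0
2. not (Box (q implies r) implies (q implies r)), 0
3. not (not q or s), 0
4. Box (q implies r), 0
5. not (q implies r), 0
6. q, 0
7. not s, 0
8. not r, 0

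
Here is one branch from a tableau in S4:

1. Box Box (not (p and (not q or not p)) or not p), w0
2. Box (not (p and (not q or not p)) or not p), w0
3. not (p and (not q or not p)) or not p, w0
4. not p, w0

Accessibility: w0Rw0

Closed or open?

No world carries both an atom and its negation.

No, open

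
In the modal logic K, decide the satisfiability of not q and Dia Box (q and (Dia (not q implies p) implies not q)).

1. not q and Dia Box (q and (Dia (not q implies p) implies not q)), 0
2. not q, 0
3. Dia Box (q and (Dia (not q implies p) implies not q)), 0
4. Box (q and (Dia (not q implies p) implies not q)), 1
Accessibility: 0R1

Satisfiable (open branch found)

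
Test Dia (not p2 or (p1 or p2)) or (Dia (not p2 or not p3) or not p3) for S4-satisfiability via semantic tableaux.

1. Dia (not p2 or (p1 or p2)) or (Dia (not p2 or not p3) or not p3), 0
2. Dia (not p2 or not p3) or not p3, 0
3. not p3, 0
Accessibility: 0R0

Satisfiable (open branch found)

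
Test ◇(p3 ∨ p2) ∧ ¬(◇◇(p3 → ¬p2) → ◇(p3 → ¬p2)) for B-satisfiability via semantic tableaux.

1. ◇(p3 ∨ p2) ∧ ¬(◇◇(p3 → ¬p2) → ◇(p3 → ¬p2)), u
2. ◇(p3 ∨ p2), u   [∧-rule on 1]
3. ¬(◇◇(p3 → ¬p2) → ◇(p3 → ¬p2)), u   [∧-rule on 1]
4. ◇◇(p3 → ¬p2), u   [¬→-rule on 3]
5. ¬◇(p3 → ¬p2), u   [¬→-rule on 3]
6. ¬(p3 → ¬p2), u   [¬◇-rule on 5 via uRu]
7. p3, u   [¬→-rule on 6]
8. p2, u   [¬→-rule on 6]
9. p3 ∨ p2, v   [◇-rule on 2: fresh world v, uRv]
10. ¬(p3 → ¬p2), v   [¬◇-rule on 5 via uRv]
11. p3, v   [¬→-rule on 10]
12. p2, v   [¬→-rule on 10]
13. ◇(p3 → ¬p2), w   [◇-rule on 4: fresh world w, uRw]
14. ¬(p3 → ¬p2), w   [¬◇-rule on 5 via uRw]
15. p3, w   [¬→-rule on 14]
16. p2, w   [¬→-rule on 14]
17. p3 → ¬p2, x   [◇-rule on 13: fresh world x, wRx]
18. ¬p2, x   [→-rule on 17 (branches; this branch)]
Accessibility: uRu, uRv, uRw, vRu, vRv, wRu, wRw, wRx, xRw, xRx

Satisfiable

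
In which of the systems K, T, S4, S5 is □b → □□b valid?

S4, S5

T-tableau for the negation ¬(□b → □□b):
1. ¬(□b → □□b), u
2. □b, u
3. ¬□□b, u
4. b, u
5. ¬□b, v
6. b, v
7. ¬b, w
Accessibility: uRu, uRv, vRv, vRw, wRw
Complete open branch: countermodel on a T-frame, so not valid in T, nor in K (the same frame is also a K-frame).
S4-tableau for the negation ¬(□b → □□b):
1. ¬(□b → □□b), u
2. □b, u
3. ¬□□b, u
4. b, u
5. ¬□b, v
6. b, v
7. ¬b, w
8. b, w
Accessibility: uRu, uRv, uRw, vRv, vRw, wRw
Branch closes: b and ¬b both at w.
Every branch closes (one shown): valid in S4, hence also in S5 (every theorem of S4 is a theorem of S5).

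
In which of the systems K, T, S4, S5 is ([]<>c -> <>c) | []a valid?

K-tableau for the negation ~(([]<>c -> <>c) | []a):
1. ~(([]<>c -> <>c) | []a), u
2. ~([]<>c -> <>c), u
3. ~[]a, u
4. []<>c, u
5. ~<>c, u
6. ~a, v
7. <>c, v
8. ~c, v
9. c, w
Accessibility: uRv, vRw
Complete open branch: countermodel on a K-frame, so not valid in K.
T-tableau for the negation ~(([]<>c -> <>c) | []a):
1. ~(([]<>c -> <>c) | []a), u
2. ~([]<>c -> <>c), u
3. ~[]a, u
4. []<>c, u
5. ~<>c, u
6. <>c, u
7. ~c, u
8. ~a, v
9. <>c, v
10. ~c, v
11. c, w
12. <>c, w
13. ~c, w
Accessibility: uRu, uRv, uRw, vRv, wRw
Branch closes: c and ~c both at w.
Every branch closes (one shown): valid in T, hence also in S4, S5 (every theorem of T is a theorem of S4 and S5).

T, S4, S5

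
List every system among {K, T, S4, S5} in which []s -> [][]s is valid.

S4, S5

S4-tableau for the negation ~([]s -> [][]s):
1. ~([]s -> [][]s), w0
2. []s, w0   [~->-rule on 1]
3. ~[][]s, w0   [~->-rule on 1]
4. s, w0   [[]-rule on 2 via w0Rw0]
5. ~[]s, w1   [~[]-rule on 3: fresh world w1, w0Rw1]
6. s, w1   [[]-rule on 2 via w0Rw1]
7. ~s, w2   [~[]-rule on 5: fresh world w2, w1Rw2]
8. s, w2   [[]-rule on 2 via w0Rw2]
Accessibility: w0Rw0, w0Rw1, w0Rw2, w1Rw1, w1Rw2, w2Rw2
Branch closes: s and ~s both at w2.
Every branch closes (one shown): valid in S4, hence also in S5 (every theorem of S4 is a theorem of S5).
T-tableau for the negation ~([]s -> [][]s):
1. ~([]s -> [][]s), w0
2. []s, w0   [~->-rule on 1]
3. ~[][]s, w0   [~->-rule on 1]
4. s, w0   [[]-rule on 2 via w0Rw0]
5. ~[]s, w1   [~[]-rule on 3: fresh world w1, w0Rw1]
6. s, w1   [[]-rule on 2 via w0Rw1]
7. ~s, w2   [~[]-rule on 5: fresh world w2, w1Rw2]
Accessibility: w0Rw0, w0Rw1, w1Rw1, w1Rw2, w2Rw2
Complete open branch: countermodel on a T-frame, so not valid in T, nor in K (the same frame is also a K-frame).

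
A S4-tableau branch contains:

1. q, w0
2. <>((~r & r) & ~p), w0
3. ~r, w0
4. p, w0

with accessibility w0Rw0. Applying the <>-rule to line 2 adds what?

a fresh world w1 with w0Rw1, and (~r & r) & ~p at w1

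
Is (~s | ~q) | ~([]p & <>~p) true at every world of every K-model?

Valid in K

Tableau for the negation ~((~s | ~q) | ~([]p & <>~p)):
1. ~((~s | ~q) | ~([]p & <>~p)), u
2. ~(~s | ~q), u
3. []p & <>~p, u
4. s, u
5. q, u
6. []p, u
7. <>~p, u
8. ~p, v
9. p, v
Accessibility: uRv
Branch closes: p and ~p both at v.
Every branch of the negation's tableau closes; the branch above is one of them.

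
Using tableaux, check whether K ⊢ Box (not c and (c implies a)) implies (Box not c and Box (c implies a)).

Tableau for the negation not (Box (not c and (c implies a)) implies (Box not c and Box (c implies a))):
1. not (Box (not c and (c implies a)) implies (Box not c and Box (c implies a))), w0
2. Box (not c and (c implies a)), w0
3. not (Box not c and Box (c implies a)), w0
4. not Box (c implies a), w0
5. not (c implies a), w1
6. c, w1
7. not a, w1
8. not c and (c implies a), w1
9. not c, w1
10. c implies a, w1
Accessibility: w0Rw1
Branch closes: c and not c both at w1.
Every branch of the negation's tableau closes; the branch above is one of them.

Valid in K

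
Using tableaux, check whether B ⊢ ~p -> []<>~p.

Tableau for the negation ~(~p -> []<>~p):
1. ~(~p -> []<>~p), w0
2. ~p, w0
3. ~[]<>~p, w0
4. ~<>~p, w1
5. p, w0
Accessibility: w0Rw0, w0Rw1, w1Rw0, w1Rw1
Branch closes: p and ~p both at w0.
All branches of the negation close; one closing branch shown above.

Yes, valid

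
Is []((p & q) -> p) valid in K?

Yes, valid

Tableau for the negation ~[]((p & q) -> p):
1. ~[]((p & q) -> p), 0
2. ~((p & q) -> p), 1   [~[]-rule on 1: fresh world 1, 0R1]
3. p & q, 1   [~->-rule on 2]
4. ~p, 1   [~->-rule on 2]
5. p, 1   [&-rule on 3]
6. q, 1   [&-rule on 3]
Accessibility: 0R1
Branch closes: p and ~p both at 1.
All branches of the negation close; one closing branch shown above.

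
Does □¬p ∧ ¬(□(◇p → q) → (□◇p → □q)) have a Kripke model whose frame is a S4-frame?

No, unsatisfiable

1. □¬p ∧ ¬(□(◇p → q) → (□◇p → □q)), u
2. □¬p, u
3. ¬(□(◇p → q) → (□◇p → □q)), u
4. □(◇p → q), u
5. ¬(□◇p → □q), u
6. □◇p, u
7. ¬□q, u
8. ¬p, u
9. ◇p → q, u
10. ◇p, u
11. q, u
12. ¬q, v
13. ¬p, v
14. ◇p → q, v
15. ◇p, v
16. ¬◇p, v
17. p, w
18. ¬p, w
Accessibility: uRu, uRv, uRw, vRv, wRw
Branch closes: p and ¬p both at w.
(One branch shown.) All branches close.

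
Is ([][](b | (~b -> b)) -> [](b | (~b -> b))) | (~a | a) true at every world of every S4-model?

Valid in S4

Tableau for the negation ~(([][](b | (~b -> b)) -> [](b | (~b -> b))) | (~a | a)):
1. ~(([][](b | (~b -> b)) -> [](b | (~b -> b))) | (~a | a)), w0
2. ~([][](b | (~b -> b)) -> [](b | (~b -> b))), w0
3. ~(~a | a), w0
4. [][](b | (~b -> b)), w0
5. ~[](b | (~b -> b)), w0
6. a, w0
7. ~a, w0
Accessibility: w0Rw0
Branch closes: a and ~a both at w0.
Every branch of the negation's tableau closes; the branch above is one of them.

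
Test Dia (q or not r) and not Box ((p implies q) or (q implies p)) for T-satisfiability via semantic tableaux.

1. Dia (q or not r) and not Box ((p implies q) or (q implies p)), u
2. Dia (q or not r), u   [and-rule on 1]
3. not Box ((p implies q) or (q implies p)), u   [and-rule on 1]
4. q or not r, v   [Dia-rule on 2: fresh world v, uRv]
5. not r, v   [or-rule on 4 (branches; this branch)]
6. not ((p implies q) or (q implies p)), w   [neg-Box-rule on 3: fresh world w, uRw]
7. not (p implies q), w   [neg-or-rule on 6]
8. not (q implies p), w   [neg-or-rule on 6]
9. p, w   [neg-implies-rule on 7]
10. not q, w   [neg-implies-rule on 7]
11. q, w   [neg-implies-rule on 8]
12. not p, w   [neg-implies-rule on 8]
Accessibility: uRu, uRv, uRw, vRv, wRw
Branch closes: q and not q both at w.
Every branch closes; the branch above is one of them.

No, unsatisfiable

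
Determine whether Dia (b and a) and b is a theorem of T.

Tableau for the negation not (Dia (b and a) and b):
1. not (Dia (b and a) and b), u
2. not b, u
Accessibility: uRu
The negation has an open branch (countermodel exists).

No, not valid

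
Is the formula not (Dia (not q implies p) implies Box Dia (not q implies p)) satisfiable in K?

1. not (Dia (not q implies p) implies Box Dia (not q implies p)), 0
2. Dia (not q implies p), 0
3. not Box Dia (not q implies p), 0
4. not q implies p, 1
5. p, 1
6. not Dia (not q implies p), 2
Accessibility: 0R1, 0R2

Satisfiable (open branch found)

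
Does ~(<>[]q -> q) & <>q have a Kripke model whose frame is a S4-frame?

Satisfiable (open branch found)

1. ~(<>[]q -> q) & <>q, u
2. ~(<>[]q -> q), u
3. <>q, u
4. <>[]q, u
5. ~q, u
6. q, v
7. []q, w
8. q, w
Accessibility: uRu, uRv, uRw, vRv, wRw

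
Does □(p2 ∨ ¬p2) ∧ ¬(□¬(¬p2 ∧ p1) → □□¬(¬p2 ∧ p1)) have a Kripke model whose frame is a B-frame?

Yes, satisfiable

1. □(p2 ∨ ¬p2) ∧ ¬(□¬(¬p2 ∧ p1) → □□¬(¬p2 ∧ p1)), u
2. □(p2 ∨ ¬p2), u
3. ¬(□¬(¬p2 ∧ p1) → □□¬(¬p2 ∧ p1)), u
4. □¬(¬p2 ∧ p1), u
5. ¬□□¬(¬p2 ∧ p1), u
6. p2 ∨ ¬p2, u
7. ¬(¬p2 ∧ p1), u
8. ¬p2, u
9. ¬p1, u
10. ¬□¬(¬p2 ∧ p1), v
11. p2 ∨ ¬p2, v
12. ¬(¬p2 ∧ p1), v
13. ¬p2, v
14. ¬p1, v
15. ¬p2 ∧ p1, w
16. ¬p2, w
17. p1, w
Accessibility: uRu, uRv, vRu, vRv, vRw, wRv, wRw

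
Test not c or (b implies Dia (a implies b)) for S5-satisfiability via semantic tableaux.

1. not c or (b implies Dia (a implies b)), w0
2. b implies Dia (a implies b), w0
3. Dia (a implies b), w0
4. a implies b, w1
5. b, w1
Accessibility: w0Rw0, w0Rw1, w1Rw0, w1Rw1

Satisfiable (open branch found)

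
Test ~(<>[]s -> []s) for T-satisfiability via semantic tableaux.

Yes, satisfiable

1. ~(<>[]s -> []s), w0
2. <>[]s, w0   [~->-rule on 1]
3. ~[]s, w0   [~->-rule on 1]
4. []s, w1   [<>-rule on 2: fresh world w1, w0Rw1]
5. s, w1   [[]-rule on 4 via w1Rw1]
6. ~s, w2   [~[]-rule on 3: fresh world w2, w0Rw2]
Accessibility: w0Rw0, w0Rw1, w0Rw2, w1Rw1, w2Rw2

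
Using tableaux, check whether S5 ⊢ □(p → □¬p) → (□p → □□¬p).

Tableau for the negation ¬(□(p → □¬p) → (□p → □□¬p)):
1. ¬(□(p → □¬p) → (□p → □□¬p)), 0
2. □(p → □¬p), 0
3. ¬(□p → □□¬p), 0
4. □p, 0
5. ¬□□¬p, 0
6. p → □¬p, 0
7. p, 0
8. □¬p, 0
9. ¬p, 0
Accessibility: 0R0
Branch closes: p and ¬p both at 0.
Every branch of the negation's tableau closes; the branch above is one of them.

Valid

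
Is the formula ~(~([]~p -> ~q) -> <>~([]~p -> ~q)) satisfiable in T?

1. ~(~([]~p -> ~q) -> <>~([]~p -> ~q)), w0
2. ~([]~p -> ~q), w0
3. ~<>~([]~p -> ~q), w0
4. []~p, w0
5. q, w0
6. []~p -> ~q, w0
7. ~p, w0
8. ~[]~p, w0
9. p, w1
10. []~p -> ~q, w1
11. ~p, w1
Accessibility: w0Rw0, w0Rw1, w1Rw1
Branch closes: p and ~p both at w1.
(One branch shown.) All branches close.

No, unsatisfiable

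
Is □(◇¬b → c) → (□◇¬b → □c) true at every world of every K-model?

Yes, valid

Tableau for the negation ¬(□(◇¬b → c) → (□◇¬b → □c)):
1. ¬(□(◇¬b → c) → (□◇¬b → □c)), u
2. □(◇¬b → c), u   [¬→-rule on 1]
3. ¬(□◇¬b → □c), u   [¬→-rule on 1]
4. □◇¬b, u   [¬→-rule on 3]
5. ¬□c, u   [¬→-rule on 3]
6. ¬c, v   [¬□-rule on 5: fresh world v, uRv]
7. ◇¬b → c, v   [□-rule on 2 via uRv]
8. ◇¬b, v   [□-rule on 4 via uRv]
9. ¬◇¬b, v   [→-rule on 7 (branches; this branch)]
10. ¬b, w   [◇-rule on 8: fresh world w, vRw]
11. b, w   [¬◇-rule on 9 via vRw]
Accessibility: uRv, vRw
Branch closes: b and ¬b both at w.
All branches of the negation close; one closing branch shown above.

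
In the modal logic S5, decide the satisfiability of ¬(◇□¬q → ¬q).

No, unsatisfiable

1. ¬(◇□¬q → ¬q), 0
2. ◇□¬q, 0
3. q, 0
4. □¬q, 1
5. ¬q, 0
Accessibility: 0R0, 0R1, 1R0, 1R1
Branch closes: q and ¬q both at 0.
All branches of the tableau close; one closing branch shown above.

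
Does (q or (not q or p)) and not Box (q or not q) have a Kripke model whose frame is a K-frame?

1. (q or (not q or p)) and not Box (q or not q), 0
2. q or (not q or p), 0   [and-rule on 1]
3. not Box (q or not q), 0   [and-rule on 1]
4. not q or p, 0   [or-rule on 2 (branches; this branch)]
5. p, 0   [or-rule on 4 (branches; this branch)]
6. not (q or not q), 1   [neg-Box-rule on 3: fresh world 1, 0R1]
7. not q, 1   [neg-or-rule on 6]
8. q, 1   [neg-or-rule on 6]
Accessibility: 0R1
Branch closes: q and not q both at 1.
All branches of the tableau close; one closing branch shown above.

No, unsatisfiable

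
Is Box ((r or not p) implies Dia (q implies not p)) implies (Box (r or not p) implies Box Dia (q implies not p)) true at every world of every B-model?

Tableau for the negation not (Box ((r or not p) implies Dia (q implies not p)) implies (Box (r or not p) implies Box Dia (q implies not p))):
1. not (Box ((r or not p) implies Dia (q implies not p)) implies (Box (r or not p) implies Box Dia (q implies not p))), w0
2. Box ((r or not p) implies Dia (q implies not p)), w0   [neg-implies-rule on 1]
3. not (Box (r or not p) implies Box Dia (q implies not p)), w0   [neg-implies-rule on 1]
4. Box (r or not p), w0   [neg-implies-rule on 3]
5. not Box Dia (q implies not p), w0   [neg-implies-rule on 3]
6. (r or not p) implies Dia (q implies not p), w0   [Box-rule on 2 via w0Rw0]
7. r or not p, w0   [Box-rule on 4 via w0Rw0]
8. Dia (q implies not p), w0   [implies-rule on 6 (branches; this branch)]
9. r, w0   [or-rule on 7 (branches; this branch)]
10. not Dia (q implies not p), w1   [neg-Box-rule on 5: fresh world w1, w0Rw1]
11. (r or not p) implies Dia (q implies not p), w1   [Box-rule on 2 via w0Rw1]
12. r or not p, w1   [Box-rule on 4 via w0Rw1]
13. not (q implies not p), w0   [neg-Dia-rule on 10 via w1Rw0]
14. q, w0   [neg-implies-rule on 13]
15. p, w0   [neg-implies-rule on 13]
16. not (q implies not p), w1   [neg-Dia-rule on 10 via w1Rw1]
17. q, w1   [neg-implies-rule on 16]
18. p, w1   [neg-implies-rule on 16]
19. Dia (q implies not p), w1   [implies-rule on 11 (branches; this branch)]
20. r, w1   [or-rule on 12 (branches; this branch)]
21. q implies not p, w2   [Dia-rule on 8: fresh world w2, w0Rw2]
22. (r or not p) implies Dia (q implies not p), w2   [Box-rule on 2 via w0Rw2]
23. r or not p, w2   [Box-rule on 4 via w0Rw2]
24. not p, w2   [implies-rule on 21 (branches; this branch)]
25. Dia (q implies not p), w2   [implies-rule on 22 (branches; this branch)]
26. q implies not p, w3   [Dia-rule on 19: fresh world w3, w1Rw3]
27. not (q implies not p), w3   [neg-Dia-rule on 10 via w1Rw3]
28. q, w3   [neg-implies-rule on 27]
29. p, w3   [neg-implies-rule on 27]
30. not p, w3   [implies-rule on 26 (branches; this branch)]
Accessibility: w0Rw0, w0Rw1, w0Rw2, w1Rw0, w1Rw1, w1Rw3, w2Rw0, w2Rw2, w3Rw1, w3Rw3
Branch closes: p and not p both at w3.
All branches of the negation close; one closing branch shown above.

Yes, valid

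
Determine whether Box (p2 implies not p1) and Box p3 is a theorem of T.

No, not valid

Tableau for the negation not (Box (p2 implies not p1) and Box p3):
1. not (Box (p2 implies not p1) and Box p3), 0
2. not Box p3, 0   [neg-and-rule on 1 (branches; this branch)]
3. not p3, 1   [neg-Box-rule on 2: fresh world 1, 0R1]
Accessibility: 0R0, 0R1, 1R1
The negation has an open branch (countermodel exists).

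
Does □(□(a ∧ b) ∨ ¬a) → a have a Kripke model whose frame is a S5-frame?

Satisfiable (open branch found)

1. □(□(a ∧ b) ∨ ¬a) → a, 0
2. a, 0
Accessibility: 0R0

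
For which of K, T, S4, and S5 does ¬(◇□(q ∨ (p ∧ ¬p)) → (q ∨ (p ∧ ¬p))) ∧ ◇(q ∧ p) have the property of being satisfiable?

S4-tableau for the formula:
1. ¬(◇□(q ∨ (p ∧ ¬p)) → (q ∨ (p ∧ ¬p))) ∧ ◇(q ∧ p), 0
2. ¬(◇□(q ∨ (p ∧ ¬p)) → (q ∨ (p ∧ ¬p))), 0
3. ◇(q ∧ p), 0
4. ◇□(q ∨ (p ∧ ¬p)), 0
5. ¬(q ∨ (p ∧ ¬p)), 0
6. ¬q, 0
7. ¬(p ∧ ¬p), 0
8. p, 0
9. q ∧ p, 1
10. q, 1
11. p, 1
12. □(q ∨ (p ∧ ¬p)), 2
13. q ∨ (p ∧ ¬p), 2
14. q, 2
Accessibility: 0R0, 0R1, 0R2, 1R1, 2R2
Complete open branch: satisfiable in S4, hence also in K, T (this S4-model is also a K-model and a T-model).
S5-tableau for the formula:
1. ¬(◇□(q ∨ (p ∧ ¬p)) → (q ∨ (p ∧ ¬p))) ∧ ◇(q ∧ p), 0
2. ¬(◇□(q ∨ (p ∧ ¬p)) → (q ∨ (p ∧ ¬p))), 0
3. ◇(q ∧ p), 0
4. ◇□(q ∨ (p ∧ ¬p)), 0
5. ¬(q ∨ (p ∧ ¬p)), 0
6. ¬q, 0
7. ¬(p ∧ ¬p), 0
8. p, 0
9. q ∧ p, 1
10. q, 1
11. p, 1
12. □(q ∨ (p ∧ ¬p)), 2
13. q ∨ (p ∧ ¬p), 0
14. q ∨ (p ∧ ¬p), 1
15. q ∨ (p ∧ ¬p), 2
16. p ∧ ¬p, 0
17. ¬p, 0
Accessibility: 0R0, 0R1, 0R2, 1R0, 1R1, 1R2, 2R0, 2R1, 2R2
Branch closes: p and ¬p both at 0.
Every branch closes (one shown): unsatisfiable in S5.

K, T, S4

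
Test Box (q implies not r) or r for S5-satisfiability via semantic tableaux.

Yes, satisfiable

1. Box (q implies not r) or r, w0
2. r, w0   [or-rule on 1 (branches; this branch)]
Accessibility: w0Rw0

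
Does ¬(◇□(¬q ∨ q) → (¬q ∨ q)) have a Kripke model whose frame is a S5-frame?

1. ¬(◇□(¬q ∨ q) → (¬q ∨ q)), u
2. ◇□(¬q ∨ q), u
3. ¬(¬q ∨ q), u
4. q, u
5. ¬q, u
Accessibility: uRu
Branch closes: q and ¬q both at u.
All branches of the tableau close; one closing branch shown above.

Unsatisfiable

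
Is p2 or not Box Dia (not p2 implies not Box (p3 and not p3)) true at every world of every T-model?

No, not valid

Tableau for the negation not (p2 or not Box Dia (not p2 implies not Box (p3 and not p3))):
1. not (p2 or not Box Dia (not p2 implies not Box (p3 and not p3))), w0
2. not p2, w0   [neg-or-rule on 1]
3. Box Dia (not p2 implies not Box (p3 and not p3)), w0   [neg-or-rule on 1]
4. Dia (not p2 implies not Box (p3 and not p3)), w0   [Box-rule on 3 via w0Rw0]
5. not p2 implies not Box (p3 and not p3), w1   [Dia-rule on 4: fresh world w1, w0Rw1]
6. Dia (not p2 implies not Box (p3 and not p3)), w1   [Box-rule on 3 via w0Rw1]
7. not Box (p3 and not p3), w1   [implies-rule on 5 (branches; this branch)]
8. not p2 implies not Box (p3 and not p3), w2   [Dia-rule on 6: fresh world w2, w1Rw2]
9. not Box (p3 and not p3), w2   [implies-rule on 8 (branches; this branch)]
10. not (p3 and not p3), w3   [neg-Box-rule on 7: fresh world w3, w1Rw3]
11. p3, w3   [neg-and-rule on 10 (branches; this branch)]
12. not (p3 and not p3), w4   [neg-Box-rule on 9: fresh world w4, w2Rw4]
13. p3, w4   [neg-and-rule on 12 (branches; this branch)]
Accessibility: w0Rw0, w0Rw1, w1Rw1, w1Rw2, w1Rw3, w2Rw2, w2Rw4, w3Rw3, w4Rw4
The negation has an open branch (countermodel exists).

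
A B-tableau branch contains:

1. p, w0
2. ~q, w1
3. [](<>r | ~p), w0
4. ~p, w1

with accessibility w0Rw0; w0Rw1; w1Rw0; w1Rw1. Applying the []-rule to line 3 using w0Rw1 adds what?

<>r | ~p, w1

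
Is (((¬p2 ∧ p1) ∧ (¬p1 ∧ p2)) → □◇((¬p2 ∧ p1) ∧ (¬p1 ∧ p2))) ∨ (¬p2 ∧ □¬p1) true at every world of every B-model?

Tableau for the negation ¬((((¬p2 ∧ p1) ∧ (¬p1 ∧ p2)) → □◇((¬p2 ∧ p1) ∧ (¬p1 ∧ p2))) ∨ (¬p2 ∧ □¬p1)):
1. ¬((((¬p2 ∧ p1) ∧ (¬p1 ∧ p2)) → □◇((¬p2 ∧ p1) ∧ (¬p1 ∧ p2))) ∨ (¬p2 ∧ □¬p1)), w0
2. ¬(((¬p2 ∧ p1) ∧ (¬p1 ∧ p2)) → □◇((¬p2 ∧ p1) ∧ (¬p1 ∧ p2))), w0   [¬∨-rule on 1]
3. ¬(¬p2 ∧ □¬p1), w0   [¬∨-rule on 1]
4. (¬p2 ∧ p1) ∧ (¬p1 ∧ p2), w0   [¬→-rule on 2]
5. ¬□◇((¬p2 ∧ p1) ∧ (¬p1 ∧ p2)), w0   [¬→-rule on 2]
6. ¬p2 ∧ p1, w0   [∧-rule on 4]
7. ¬p1 ∧ p2, w0   [∧-rule on 4]
8. ¬p2, w0   [∧-rule on 6]
9. p1, w0   [∧-rule on 6]
10. ¬p1, w0   [∧-rule on 7]
11. p2, w0   [∧-rule on 7]
Accessibility: w0Rw0
Branch closes: p1 and ¬p1 both at w0.
Every branch of the negation's tableau closes; the branch above is one of them.

Yes, valid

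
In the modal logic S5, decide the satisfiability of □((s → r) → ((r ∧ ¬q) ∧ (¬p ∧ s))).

1. □((s → r) → ((r ∧ ¬q) ∧ (¬p ∧ s))), u
2. (s → r) → ((r ∧ ¬q) ∧ (¬p ∧ s)), u
3. (r ∧ ¬q) ∧ (¬p ∧ s), u
4. r ∧ ¬q, u
5. ¬p ∧ s, u
6. r, u
7. ¬q, u
8. ¬p, u
9. s, u
Accessibility: uRu

Yes, satisfiable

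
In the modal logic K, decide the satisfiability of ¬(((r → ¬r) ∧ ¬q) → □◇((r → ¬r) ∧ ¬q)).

Satisfiable (open branch found)

1. ¬(((r → ¬r) ∧ ¬q) → □◇((r → ¬r) ∧ ¬q)), 0
2. (r → ¬r) ∧ ¬q, 0   [¬→-rule on 1]
3. ¬□◇((r → ¬r) ∧ ¬q), 0   [¬→-rule on 1]
4. r → ¬r, 0   [∧-rule on 2]
5. ¬q, 0   [∧-rule on 2]
6. ¬r, 0   [→-rule on 4 (branches; this branch)]
7. ¬◇((r → ¬r) ∧ ¬q), 1   [¬□-rule on 3: fresh world 1, 0R1]
Accessibility: 0R1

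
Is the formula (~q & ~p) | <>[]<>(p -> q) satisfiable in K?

1. (~q & ~p) | <>[]<>(p -> q), u
2. <>[]<>(p -> q), u   [|-rule on 1 (branches; this branch)]
3. []<>(p -> q), v   [<>-rule on 2: fresh world v, uRv]
Accessibility: uRv

Satisfiable (open branch found)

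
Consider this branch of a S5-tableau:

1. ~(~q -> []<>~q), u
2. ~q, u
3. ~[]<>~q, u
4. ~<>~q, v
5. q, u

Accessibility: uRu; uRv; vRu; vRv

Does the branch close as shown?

Closed

Both q and ~q appear at u.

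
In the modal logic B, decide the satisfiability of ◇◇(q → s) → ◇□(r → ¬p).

1. ◇◇(q → s) → ◇□(r → ¬p), w0
2. ◇□(r → ¬p), w0
3. □(r → ¬p), w1
4. r → ¬p, w0
5. r → ¬p, w1
6. ¬p, w0
7. ¬p, w1
Accessibility: w0Rw0, w0Rw1, w1Rw0, w1Rw1

Yes, satisfiable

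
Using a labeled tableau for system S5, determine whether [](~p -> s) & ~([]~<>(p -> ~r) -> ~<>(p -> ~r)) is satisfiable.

1. [](~p -> s) & ~([]~<>(p -> ~r) -> ~<>(p -> ~r)), u
2. [](~p -> s), u
3. ~([]~<>(p -> ~r) -> ~<>(p -> ~r)), u
4. []~<>(p -> ~r), u
5. <>(p -> ~r), u
6. ~p -> s, u
7. ~<>(p -> ~r), u
8. ~(p -> ~r), u
9. p, u
10. r, u
11. s, u
12. p -> ~r, v
13. ~p -> s, v
14. ~<>(p -> ~r), v
15. ~(p -> ~r), v
16. p, v
17. r, v
18. ~r, v
Accessibility: uRu, uRv, vRu, vRv
Branch closes: r and ~r both at v.
(One branch shown.) All branches close.

Unsatisfiable (every branch closes)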